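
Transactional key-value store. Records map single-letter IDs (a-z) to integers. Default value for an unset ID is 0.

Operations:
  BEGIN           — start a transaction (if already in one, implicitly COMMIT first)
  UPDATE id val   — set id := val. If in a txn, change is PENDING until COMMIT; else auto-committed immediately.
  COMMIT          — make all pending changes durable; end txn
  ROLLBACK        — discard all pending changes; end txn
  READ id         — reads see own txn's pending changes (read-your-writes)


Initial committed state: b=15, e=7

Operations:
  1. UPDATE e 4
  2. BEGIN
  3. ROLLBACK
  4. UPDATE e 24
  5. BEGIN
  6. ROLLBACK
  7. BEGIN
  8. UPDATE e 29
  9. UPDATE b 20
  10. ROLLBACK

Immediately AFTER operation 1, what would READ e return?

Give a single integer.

Initial committed: {b=15, e=7}
Op 1: UPDATE e=4 (auto-commit; committed e=4)
After op 1: visible(e) = 4 (pending={}, committed={b=15, e=4})

Answer: 4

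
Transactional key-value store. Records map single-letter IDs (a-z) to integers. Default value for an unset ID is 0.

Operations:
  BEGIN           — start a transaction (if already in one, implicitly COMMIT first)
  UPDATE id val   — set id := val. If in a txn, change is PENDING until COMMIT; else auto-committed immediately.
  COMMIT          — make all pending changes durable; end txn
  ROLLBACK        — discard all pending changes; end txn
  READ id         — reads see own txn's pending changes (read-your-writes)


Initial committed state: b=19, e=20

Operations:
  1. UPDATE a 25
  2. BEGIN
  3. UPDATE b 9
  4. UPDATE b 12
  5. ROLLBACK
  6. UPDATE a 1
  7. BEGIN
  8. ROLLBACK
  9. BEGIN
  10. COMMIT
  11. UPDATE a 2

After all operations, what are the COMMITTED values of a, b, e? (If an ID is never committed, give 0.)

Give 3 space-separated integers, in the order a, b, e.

Initial committed: {b=19, e=20}
Op 1: UPDATE a=25 (auto-commit; committed a=25)
Op 2: BEGIN: in_txn=True, pending={}
Op 3: UPDATE b=9 (pending; pending now {b=9})
Op 4: UPDATE b=12 (pending; pending now {b=12})
Op 5: ROLLBACK: discarded pending ['b']; in_txn=False
Op 6: UPDATE a=1 (auto-commit; committed a=1)
Op 7: BEGIN: in_txn=True, pending={}
Op 8: ROLLBACK: discarded pending []; in_txn=False
Op 9: BEGIN: in_txn=True, pending={}
Op 10: COMMIT: merged [] into committed; committed now {a=1, b=19, e=20}
Op 11: UPDATE a=2 (auto-commit; committed a=2)
Final committed: {a=2, b=19, e=20}

Answer: 2 19 20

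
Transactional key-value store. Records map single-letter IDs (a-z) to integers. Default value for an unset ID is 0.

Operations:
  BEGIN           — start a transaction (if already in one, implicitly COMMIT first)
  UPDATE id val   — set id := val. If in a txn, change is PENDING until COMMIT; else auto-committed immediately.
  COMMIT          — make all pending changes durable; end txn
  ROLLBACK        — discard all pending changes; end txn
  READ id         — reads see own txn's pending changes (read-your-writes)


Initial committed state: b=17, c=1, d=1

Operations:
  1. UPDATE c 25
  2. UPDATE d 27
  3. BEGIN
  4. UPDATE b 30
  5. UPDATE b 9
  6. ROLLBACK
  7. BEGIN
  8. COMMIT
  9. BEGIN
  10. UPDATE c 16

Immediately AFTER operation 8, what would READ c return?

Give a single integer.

Answer: 25

Derivation:
Initial committed: {b=17, c=1, d=1}
Op 1: UPDATE c=25 (auto-commit; committed c=25)
Op 2: UPDATE d=27 (auto-commit; committed d=27)
Op 3: BEGIN: in_txn=True, pending={}
Op 4: UPDATE b=30 (pending; pending now {b=30})
Op 5: UPDATE b=9 (pending; pending now {b=9})
Op 6: ROLLBACK: discarded pending ['b']; in_txn=False
Op 7: BEGIN: in_txn=True, pending={}
Op 8: COMMIT: merged [] into committed; committed now {b=17, c=25, d=27}
After op 8: visible(c) = 25 (pending={}, committed={b=17, c=25, d=27})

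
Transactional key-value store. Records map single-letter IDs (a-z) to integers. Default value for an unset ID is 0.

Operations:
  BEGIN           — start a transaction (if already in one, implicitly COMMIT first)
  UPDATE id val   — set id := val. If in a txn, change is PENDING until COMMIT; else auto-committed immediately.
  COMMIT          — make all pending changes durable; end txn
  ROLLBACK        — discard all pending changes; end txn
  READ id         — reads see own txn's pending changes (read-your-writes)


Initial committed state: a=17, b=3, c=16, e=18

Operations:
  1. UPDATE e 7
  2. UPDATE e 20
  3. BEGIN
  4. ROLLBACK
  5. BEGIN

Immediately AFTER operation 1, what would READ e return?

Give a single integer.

Initial committed: {a=17, b=3, c=16, e=18}
Op 1: UPDATE e=7 (auto-commit; committed e=7)
After op 1: visible(e) = 7 (pending={}, committed={a=17, b=3, c=16, e=7})

Answer: 7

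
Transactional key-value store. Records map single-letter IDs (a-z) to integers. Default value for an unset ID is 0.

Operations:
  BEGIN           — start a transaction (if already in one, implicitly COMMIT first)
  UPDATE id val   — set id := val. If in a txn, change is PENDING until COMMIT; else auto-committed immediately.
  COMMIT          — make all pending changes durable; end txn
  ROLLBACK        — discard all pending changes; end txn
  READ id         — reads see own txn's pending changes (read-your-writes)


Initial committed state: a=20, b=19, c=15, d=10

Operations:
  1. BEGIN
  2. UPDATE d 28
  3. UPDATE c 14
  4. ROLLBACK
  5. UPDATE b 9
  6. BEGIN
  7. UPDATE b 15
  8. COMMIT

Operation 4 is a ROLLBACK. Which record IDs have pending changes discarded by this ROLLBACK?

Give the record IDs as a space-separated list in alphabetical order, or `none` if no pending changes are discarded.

Answer: c d

Derivation:
Initial committed: {a=20, b=19, c=15, d=10}
Op 1: BEGIN: in_txn=True, pending={}
Op 2: UPDATE d=28 (pending; pending now {d=28})
Op 3: UPDATE c=14 (pending; pending now {c=14, d=28})
Op 4: ROLLBACK: discarded pending ['c', 'd']; in_txn=False
Op 5: UPDATE b=9 (auto-commit; committed b=9)
Op 6: BEGIN: in_txn=True, pending={}
Op 7: UPDATE b=15 (pending; pending now {b=15})
Op 8: COMMIT: merged ['b'] into committed; committed now {a=20, b=15, c=15, d=10}
ROLLBACK at op 4 discards: ['c', 'd']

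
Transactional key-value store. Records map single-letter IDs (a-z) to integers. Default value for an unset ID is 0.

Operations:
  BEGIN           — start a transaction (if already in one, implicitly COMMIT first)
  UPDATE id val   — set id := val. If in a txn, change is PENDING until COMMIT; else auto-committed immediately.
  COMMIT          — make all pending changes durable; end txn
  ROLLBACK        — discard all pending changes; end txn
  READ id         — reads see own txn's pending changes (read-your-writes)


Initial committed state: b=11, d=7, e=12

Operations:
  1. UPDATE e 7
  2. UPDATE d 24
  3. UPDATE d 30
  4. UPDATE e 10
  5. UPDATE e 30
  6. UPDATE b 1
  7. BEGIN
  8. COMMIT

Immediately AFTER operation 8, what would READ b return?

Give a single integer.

Answer: 1

Derivation:
Initial committed: {b=11, d=7, e=12}
Op 1: UPDATE e=7 (auto-commit; committed e=7)
Op 2: UPDATE d=24 (auto-commit; committed d=24)
Op 3: UPDATE d=30 (auto-commit; committed d=30)
Op 4: UPDATE e=10 (auto-commit; committed e=10)
Op 5: UPDATE e=30 (auto-commit; committed e=30)
Op 6: UPDATE b=1 (auto-commit; committed b=1)
Op 7: BEGIN: in_txn=True, pending={}
Op 8: COMMIT: merged [] into committed; committed now {b=1, d=30, e=30}
After op 8: visible(b) = 1 (pending={}, committed={b=1, d=30, e=30})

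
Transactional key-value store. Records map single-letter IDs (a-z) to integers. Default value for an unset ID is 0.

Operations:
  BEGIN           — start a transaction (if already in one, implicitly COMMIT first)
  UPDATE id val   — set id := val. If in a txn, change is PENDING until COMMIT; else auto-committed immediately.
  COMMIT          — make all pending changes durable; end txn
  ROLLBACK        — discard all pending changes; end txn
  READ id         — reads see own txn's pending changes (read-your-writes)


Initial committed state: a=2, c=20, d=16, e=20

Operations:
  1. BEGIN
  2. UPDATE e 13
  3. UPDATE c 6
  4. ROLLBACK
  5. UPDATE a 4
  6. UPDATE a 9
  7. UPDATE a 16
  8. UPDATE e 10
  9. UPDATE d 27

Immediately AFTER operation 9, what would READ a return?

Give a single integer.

Answer: 16

Derivation:
Initial committed: {a=2, c=20, d=16, e=20}
Op 1: BEGIN: in_txn=True, pending={}
Op 2: UPDATE e=13 (pending; pending now {e=13})
Op 3: UPDATE c=6 (pending; pending now {c=6, e=13})
Op 4: ROLLBACK: discarded pending ['c', 'e']; in_txn=False
Op 5: UPDATE a=4 (auto-commit; committed a=4)
Op 6: UPDATE a=9 (auto-commit; committed a=9)
Op 7: UPDATE a=16 (auto-commit; committed a=16)
Op 8: UPDATE e=10 (auto-commit; committed e=10)
Op 9: UPDATE d=27 (auto-commit; committed d=27)
After op 9: visible(a) = 16 (pending={}, committed={a=16, c=20, d=27, e=10})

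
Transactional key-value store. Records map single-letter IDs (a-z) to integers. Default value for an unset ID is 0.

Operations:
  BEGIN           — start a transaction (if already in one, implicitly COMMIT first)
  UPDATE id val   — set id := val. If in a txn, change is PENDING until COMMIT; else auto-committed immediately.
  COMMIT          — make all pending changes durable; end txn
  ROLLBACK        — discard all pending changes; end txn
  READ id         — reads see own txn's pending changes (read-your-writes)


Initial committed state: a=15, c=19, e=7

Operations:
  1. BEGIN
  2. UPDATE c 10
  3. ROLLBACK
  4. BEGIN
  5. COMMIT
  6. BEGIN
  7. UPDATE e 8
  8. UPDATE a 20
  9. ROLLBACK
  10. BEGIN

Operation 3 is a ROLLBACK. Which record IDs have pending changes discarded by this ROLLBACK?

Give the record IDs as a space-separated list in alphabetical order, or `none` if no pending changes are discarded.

Initial committed: {a=15, c=19, e=7}
Op 1: BEGIN: in_txn=True, pending={}
Op 2: UPDATE c=10 (pending; pending now {c=10})
Op 3: ROLLBACK: discarded pending ['c']; in_txn=False
Op 4: BEGIN: in_txn=True, pending={}
Op 5: COMMIT: merged [] into committed; committed now {a=15, c=19, e=7}
Op 6: BEGIN: in_txn=True, pending={}
Op 7: UPDATE e=8 (pending; pending now {e=8})
Op 8: UPDATE a=20 (pending; pending now {a=20, e=8})
Op 9: ROLLBACK: discarded pending ['a', 'e']; in_txn=False
Op 10: BEGIN: in_txn=True, pending={}
ROLLBACK at op 3 discards: ['c']

Answer: c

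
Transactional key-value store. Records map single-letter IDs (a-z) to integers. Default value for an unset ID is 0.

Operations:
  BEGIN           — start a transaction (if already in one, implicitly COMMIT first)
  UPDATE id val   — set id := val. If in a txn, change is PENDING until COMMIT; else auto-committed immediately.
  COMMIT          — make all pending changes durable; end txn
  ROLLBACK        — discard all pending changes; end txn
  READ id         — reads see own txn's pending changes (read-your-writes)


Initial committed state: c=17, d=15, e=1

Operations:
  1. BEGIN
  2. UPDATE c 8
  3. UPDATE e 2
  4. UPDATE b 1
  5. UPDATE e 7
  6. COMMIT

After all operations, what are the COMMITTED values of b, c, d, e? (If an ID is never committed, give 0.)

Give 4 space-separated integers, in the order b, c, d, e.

Answer: 1 8 15 7

Derivation:
Initial committed: {c=17, d=15, e=1}
Op 1: BEGIN: in_txn=True, pending={}
Op 2: UPDATE c=8 (pending; pending now {c=8})
Op 3: UPDATE e=2 (pending; pending now {c=8, e=2})
Op 4: UPDATE b=1 (pending; pending now {b=1, c=8, e=2})
Op 5: UPDATE e=7 (pending; pending now {b=1, c=8, e=7})
Op 6: COMMIT: merged ['b', 'c', 'e'] into committed; committed now {b=1, c=8, d=15, e=7}
Final committed: {b=1, c=8, d=15, e=7}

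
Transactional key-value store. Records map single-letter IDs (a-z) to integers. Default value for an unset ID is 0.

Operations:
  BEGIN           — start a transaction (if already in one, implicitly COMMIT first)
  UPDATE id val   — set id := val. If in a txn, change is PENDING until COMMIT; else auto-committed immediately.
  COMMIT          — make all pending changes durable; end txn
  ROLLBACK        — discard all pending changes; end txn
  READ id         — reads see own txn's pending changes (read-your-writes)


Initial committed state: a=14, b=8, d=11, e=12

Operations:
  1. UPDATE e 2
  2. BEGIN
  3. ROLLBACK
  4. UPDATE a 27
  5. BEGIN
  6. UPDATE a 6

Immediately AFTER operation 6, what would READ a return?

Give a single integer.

Answer: 6

Derivation:
Initial committed: {a=14, b=8, d=11, e=12}
Op 1: UPDATE e=2 (auto-commit; committed e=2)
Op 2: BEGIN: in_txn=True, pending={}
Op 3: ROLLBACK: discarded pending []; in_txn=False
Op 4: UPDATE a=27 (auto-commit; committed a=27)
Op 5: BEGIN: in_txn=True, pending={}
Op 6: UPDATE a=6 (pending; pending now {a=6})
After op 6: visible(a) = 6 (pending={a=6}, committed={a=27, b=8, d=11, e=2})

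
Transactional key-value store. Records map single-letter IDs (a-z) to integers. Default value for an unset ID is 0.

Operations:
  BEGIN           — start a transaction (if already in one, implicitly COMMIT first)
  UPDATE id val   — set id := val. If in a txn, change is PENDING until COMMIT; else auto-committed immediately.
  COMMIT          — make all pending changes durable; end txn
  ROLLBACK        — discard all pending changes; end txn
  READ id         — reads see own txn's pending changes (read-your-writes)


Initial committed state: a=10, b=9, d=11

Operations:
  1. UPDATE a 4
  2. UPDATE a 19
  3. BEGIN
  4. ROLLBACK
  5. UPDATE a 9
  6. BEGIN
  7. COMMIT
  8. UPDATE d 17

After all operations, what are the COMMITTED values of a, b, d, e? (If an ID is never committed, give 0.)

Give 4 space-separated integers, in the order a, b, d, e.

Answer: 9 9 17 0

Derivation:
Initial committed: {a=10, b=9, d=11}
Op 1: UPDATE a=4 (auto-commit; committed a=4)
Op 2: UPDATE a=19 (auto-commit; committed a=19)
Op 3: BEGIN: in_txn=True, pending={}
Op 4: ROLLBACK: discarded pending []; in_txn=False
Op 5: UPDATE a=9 (auto-commit; committed a=9)
Op 6: BEGIN: in_txn=True, pending={}
Op 7: COMMIT: merged [] into committed; committed now {a=9, b=9, d=11}
Op 8: UPDATE d=17 (auto-commit; committed d=17)
Final committed: {a=9, b=9, d=17}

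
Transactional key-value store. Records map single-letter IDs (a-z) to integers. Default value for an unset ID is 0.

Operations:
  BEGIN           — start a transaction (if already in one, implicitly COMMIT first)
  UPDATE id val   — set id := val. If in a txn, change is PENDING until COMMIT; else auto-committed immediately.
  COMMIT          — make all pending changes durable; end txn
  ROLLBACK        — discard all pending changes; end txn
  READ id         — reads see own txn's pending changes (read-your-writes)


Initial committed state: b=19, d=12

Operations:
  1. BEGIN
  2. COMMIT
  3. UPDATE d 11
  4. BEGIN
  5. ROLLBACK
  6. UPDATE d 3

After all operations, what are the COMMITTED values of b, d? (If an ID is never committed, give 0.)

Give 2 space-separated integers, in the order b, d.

Answer: 19 3

Derivation:
Initial committed: {b=19, d=12}
Op 1: BEGIN: in_txn=True, pending={}
Op 2: COMMIT: merged [] into committed; committed now {b=19, d=12}
Op 3: UPDATE d=11 (auto-commit; committed d=11)
Op 4: BEGIN: in_txn=True, pending={}
Op 5: ROLLBACK: discarded pending []; in_txn=False
Op 6: UPDATE d=3 (auto-commit; committed d=3)
Final committed: {b=19, d=3}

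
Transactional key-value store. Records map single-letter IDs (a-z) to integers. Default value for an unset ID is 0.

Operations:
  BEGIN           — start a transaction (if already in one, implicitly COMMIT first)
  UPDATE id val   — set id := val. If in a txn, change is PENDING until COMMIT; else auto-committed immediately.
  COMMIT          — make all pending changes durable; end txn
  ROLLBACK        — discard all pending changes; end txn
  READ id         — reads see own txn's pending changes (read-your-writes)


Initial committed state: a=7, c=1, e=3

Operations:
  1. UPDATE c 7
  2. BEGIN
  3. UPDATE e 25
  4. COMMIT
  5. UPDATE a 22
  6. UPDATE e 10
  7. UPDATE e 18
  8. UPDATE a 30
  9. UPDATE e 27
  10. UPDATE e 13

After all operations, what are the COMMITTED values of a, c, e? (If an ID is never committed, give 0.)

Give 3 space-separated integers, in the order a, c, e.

Initial committed: {a=7, c=1, e=3}
Op 1: UPDATE c=7 (auto-commit; committed c=7)
Op 2: BEGIN: in_txn=True, pending={}
Op 3: UPDATE e=25 (pending; pending now {e=25})
Op 4: COMMIT: merged ['e'] into committed; committed now {a=7, c=7, e=25}
Op 5: UPDATE a=22 (auto-commit; committed a=22)
Op 6: UPDATE e=10 (auto-commit; committed e=10)
Op 7: UPDATE e=18 (auto-commit; committed e=18)
Op 8: UPDATE a=30 (auto-commit; committed a=30)
Op 9: UPDATE e=27 (auto-commit; committed e=27)
Op 10: UPDATE e=13 (auto-commit; committed e=13)
Final committed: {a=30, c=7, e=13}

Answer: 30 7 13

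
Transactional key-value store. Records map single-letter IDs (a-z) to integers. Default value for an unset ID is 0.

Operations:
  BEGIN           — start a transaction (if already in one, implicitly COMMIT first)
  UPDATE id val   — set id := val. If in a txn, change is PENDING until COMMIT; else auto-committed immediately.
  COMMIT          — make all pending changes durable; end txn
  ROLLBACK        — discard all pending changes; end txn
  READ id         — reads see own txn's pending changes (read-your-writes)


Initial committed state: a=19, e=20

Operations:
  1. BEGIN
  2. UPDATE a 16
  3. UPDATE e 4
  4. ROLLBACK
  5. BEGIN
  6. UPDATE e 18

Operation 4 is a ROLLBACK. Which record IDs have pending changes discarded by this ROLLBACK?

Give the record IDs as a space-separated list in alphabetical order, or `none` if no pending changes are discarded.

Answer: a e

Derivation:
Initial committed: {a=19, e=20}
Op 1: BEGIN: in_txn=True, pending={}
Op 2: UPDATE a=16 (pending; pending now {a=16})
Op 3: UPDATE e=4 (pending; pending now {a=16, e=4})
Op 4: ROLLBACK: discarded pending ['a', 'e']; in_txn=False
Op 5: BEGIN: in_txn=True, pending={}
Op 6: UPDATE e=18 (pending; pending now {e=18})
ROLLBACK at op 4 discards: ['a', 'e']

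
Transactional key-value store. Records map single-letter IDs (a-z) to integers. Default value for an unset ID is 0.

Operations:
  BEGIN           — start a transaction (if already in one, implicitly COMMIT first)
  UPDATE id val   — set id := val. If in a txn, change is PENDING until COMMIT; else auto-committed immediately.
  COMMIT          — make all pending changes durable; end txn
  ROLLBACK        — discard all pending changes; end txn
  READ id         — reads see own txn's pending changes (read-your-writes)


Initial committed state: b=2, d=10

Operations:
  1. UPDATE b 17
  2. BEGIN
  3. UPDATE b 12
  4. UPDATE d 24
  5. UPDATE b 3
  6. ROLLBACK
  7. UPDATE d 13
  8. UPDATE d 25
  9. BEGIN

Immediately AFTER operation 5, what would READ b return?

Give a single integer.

Initial committed: {b=2, d=10}
Op 1: UPDATE b=17 (auto-commit; committed b=17)
Op 2: BEGIN: in_txn=True, pending={}
Op 3: UPDATE b=12 (pending; pending now {b=12})
Op 4: UPDATE d=24 (pending; pending now {b=12, d=24})
Op 5: UPDATE b=3 (pending; pending now {b=3, d=24})
After op 5: visible(b) = 3 (pending={b=3, d=24}, committed={b=17, d=10})

Answer: 3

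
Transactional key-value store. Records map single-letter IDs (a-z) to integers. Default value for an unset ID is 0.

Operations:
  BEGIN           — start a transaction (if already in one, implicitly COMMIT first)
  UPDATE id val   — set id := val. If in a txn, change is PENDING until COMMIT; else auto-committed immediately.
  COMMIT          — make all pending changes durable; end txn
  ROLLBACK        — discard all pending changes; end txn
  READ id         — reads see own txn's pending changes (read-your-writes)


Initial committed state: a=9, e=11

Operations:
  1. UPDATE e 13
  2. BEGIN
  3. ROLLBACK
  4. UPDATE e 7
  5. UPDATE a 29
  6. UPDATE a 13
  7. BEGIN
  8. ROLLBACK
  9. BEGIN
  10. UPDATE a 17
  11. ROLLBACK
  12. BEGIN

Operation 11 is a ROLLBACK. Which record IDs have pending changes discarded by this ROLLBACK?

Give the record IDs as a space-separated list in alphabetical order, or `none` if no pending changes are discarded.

Answer: a

Derivation:
Initial committed: {a=9, e=11}
Op 1: UPDATE e=13 (auto-commit; committed e=13)
Op 2: BEGIN: in_txn=True, pending={}
Op 3: ROLLBACK: discarded pending []; in_txn=False
Op 4: UPDATE e=7 (auto-commit; committed e=7)
Op 5: UPDATE a=29 (auto-commit; committed a=29)
Op 6: UPDATE a=13 (auto-commit; committed a=13)
Op 7: BEGIN: in_txn=True, pending={}
Op 8: ROLLBACK: discarded pending []; in_txn=False
Op 9: BEGIN: in_txn=True, pending={}
Op 10: UPDATE a=17 (pending; pending now {a=17})
Op 11: ROLLBACK: discarded pending ['a']; in_txn=False
Op 12: BEGIN: in_txn=True, pending={}
ROLLBACK at op 11 discards: ['a']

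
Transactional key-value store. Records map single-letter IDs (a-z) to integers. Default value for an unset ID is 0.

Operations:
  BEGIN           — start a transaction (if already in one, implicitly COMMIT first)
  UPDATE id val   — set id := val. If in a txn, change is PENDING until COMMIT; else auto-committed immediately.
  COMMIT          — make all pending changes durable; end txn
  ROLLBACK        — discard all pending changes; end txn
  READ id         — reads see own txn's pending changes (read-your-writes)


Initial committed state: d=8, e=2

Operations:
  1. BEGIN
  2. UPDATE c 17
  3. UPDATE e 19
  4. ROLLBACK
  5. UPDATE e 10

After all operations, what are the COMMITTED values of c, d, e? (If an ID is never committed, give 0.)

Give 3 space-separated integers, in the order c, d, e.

Initial committed: {d=8, e=2}
Op 1: BEGIN: in_txn=True, pending={}
Op 2: UPDATE c=17 (pending; pending now {c=17})
Op 3: UPDATE e=19 (pending; pending now {c=17, e=19})
Op 4: ROLLBACK: discarded pending ['c', 'e']; in_txn=False
Op 5: UPDATE e=10 (auto-commit; committed e=10)
Final committed: {d=8, e=10}

Answer: 0 8 10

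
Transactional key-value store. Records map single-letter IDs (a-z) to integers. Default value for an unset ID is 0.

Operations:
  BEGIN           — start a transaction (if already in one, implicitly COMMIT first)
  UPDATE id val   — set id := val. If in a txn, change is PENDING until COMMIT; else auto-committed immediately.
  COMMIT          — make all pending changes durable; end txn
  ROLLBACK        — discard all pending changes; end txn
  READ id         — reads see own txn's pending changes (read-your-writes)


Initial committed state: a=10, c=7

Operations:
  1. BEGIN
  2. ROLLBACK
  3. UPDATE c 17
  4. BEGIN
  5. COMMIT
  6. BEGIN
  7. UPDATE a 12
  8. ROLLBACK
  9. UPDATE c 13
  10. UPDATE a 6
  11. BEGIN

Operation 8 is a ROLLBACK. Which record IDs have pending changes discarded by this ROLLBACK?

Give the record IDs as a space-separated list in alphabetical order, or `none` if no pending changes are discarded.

Initial committed: {a=10, c=7}
Op 1: BEGIN: in_txn=True, pending={}
Op 2: ROLLBACK: discarded pending []; in_txn=False
Op 3: UPDATE c=17 (auto-commit; committed c=17)
Op 4: BEGIN: in_txn=True, pending={}
Op 5: COMMIT: merged [] into committed; committed now {a=10, c=17}
Op 6: BEGIN: in_txn=True, pending={}
Op 7: UPDATE a=12 (pending; pending now {a=12})
Op 8: ROLLBACK: discarded pending ['a']; in_txn=False
Op 9: UPDATE c=13 (auto-commit; committed c=13)
Op 10: UPDATE a=6 (auto-commit; committed a=6)
Op 11: BEGIN: in_txn=True, pending={}
ROLLBACK at op 8 discards: ['a']

Answer: a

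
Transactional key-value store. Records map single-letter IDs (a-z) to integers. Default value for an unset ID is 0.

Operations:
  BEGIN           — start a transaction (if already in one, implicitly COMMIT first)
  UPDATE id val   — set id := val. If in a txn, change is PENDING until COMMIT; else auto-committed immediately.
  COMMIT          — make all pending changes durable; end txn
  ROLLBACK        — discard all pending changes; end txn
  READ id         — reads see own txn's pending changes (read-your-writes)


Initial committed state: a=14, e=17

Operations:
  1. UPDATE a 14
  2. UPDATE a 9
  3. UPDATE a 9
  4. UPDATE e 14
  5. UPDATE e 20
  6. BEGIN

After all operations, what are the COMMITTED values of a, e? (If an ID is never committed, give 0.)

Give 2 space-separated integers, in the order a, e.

Answer: 9 20

Derivation:
Initial committed: {a=14, e=17}
Op 1: UPDATE a=14 (auto-commit; committed a=14)
Op 2: UPDATE a=9 (auto-commit; committed a=9)
Op 3: UPDATE a=9 (auto-commit; committed a=9)
Op 4: UPDATE e=14 (auto-commit; committed e=14)
Op 5: UPDATE e=20 (auto-commit; committed e=20)
Op 6: BEGIN: in_txn=True, pending={}
Final committed: {a=9, e=20}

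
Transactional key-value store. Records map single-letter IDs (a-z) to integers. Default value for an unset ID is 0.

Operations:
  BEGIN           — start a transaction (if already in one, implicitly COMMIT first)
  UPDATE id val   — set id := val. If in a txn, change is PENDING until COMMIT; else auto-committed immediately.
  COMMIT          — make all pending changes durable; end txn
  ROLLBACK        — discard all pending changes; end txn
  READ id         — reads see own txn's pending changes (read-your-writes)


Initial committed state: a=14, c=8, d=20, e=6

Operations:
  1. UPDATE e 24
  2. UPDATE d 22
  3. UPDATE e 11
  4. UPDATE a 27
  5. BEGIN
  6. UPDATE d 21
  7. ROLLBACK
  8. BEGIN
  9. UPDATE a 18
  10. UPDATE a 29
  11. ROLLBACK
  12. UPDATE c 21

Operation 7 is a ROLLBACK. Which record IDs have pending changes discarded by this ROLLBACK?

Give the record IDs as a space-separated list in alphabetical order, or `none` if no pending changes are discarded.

Initial committed: {a=14, c=8, d=20, e=6}
Op 1: UPDATE e=24 (auto-commit; committed e=24)
Op 2: UPDATE d=22 (auto-commit; committed d=22)
Op 3: UPDATE e=11 (auto-commit; committed e=11)
Op 4: UPDATE a=27 (auto-commit; committed a=27)
Op 5: BEGIN: in_txn=True, pending={}
Op 6: UPDATE d=21 (pending; pending now {d=21})
Op 7: ROLLBACK: discarded pending ['d']; in_txn=False
Op 8: BEGIN: in_txn=True, pending={}
Op 9: UPDATE a=18 (pending; pending now {a=18})
Op 10: UPDATE a=29 (pending; pending now {a=29})
Op 11: ROLLBACK: discarded pending ['a']; in_txn=False
Op 12: UPDATE c=21 (auto-commit; committed c=21)
ROLLBACK at op 7 discards: ['d']

Answer: d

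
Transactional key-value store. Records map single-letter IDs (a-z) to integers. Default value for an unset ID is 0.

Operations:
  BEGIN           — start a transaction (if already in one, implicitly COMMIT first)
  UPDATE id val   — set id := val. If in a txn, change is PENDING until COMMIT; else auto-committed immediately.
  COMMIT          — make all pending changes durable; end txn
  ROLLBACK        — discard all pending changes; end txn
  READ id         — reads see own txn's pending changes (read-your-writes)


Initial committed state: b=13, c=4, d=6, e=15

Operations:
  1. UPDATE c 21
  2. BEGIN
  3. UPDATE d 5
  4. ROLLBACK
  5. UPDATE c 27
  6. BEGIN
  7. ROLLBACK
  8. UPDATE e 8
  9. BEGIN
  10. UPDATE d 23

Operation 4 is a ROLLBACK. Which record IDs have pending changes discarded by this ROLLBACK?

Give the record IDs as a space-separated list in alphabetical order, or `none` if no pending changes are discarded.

Initial committed: {b=13, c=4, d=6, e=15}
Op 1: UPDATE c=21 (auto-commit; committed c=21)
Op 2: BEGIN: in_txn=True, pending={}
Op 3: UPDATE d=5 (pending; pending now {d=5})
Op 4: ROLLBACK: discarded pending ['d']; in_txn=False
Op 5: UPDATE c=27 (auto-commit; committed c=27)
Op 6: BEGIN: in_txn=True, pending={}
Op 7: ROLLBACK: discarded pending []; in_txn=False
Op 8: UPDATE e=8 (auto-commit; committed e=8)
Op 9: BEGIN: in_txn=True, pending={}
Op 10: UPDATE d=23 (pending; pending now {d=23})
ROLLBACK at op 4 discards: ['d']

Answer: d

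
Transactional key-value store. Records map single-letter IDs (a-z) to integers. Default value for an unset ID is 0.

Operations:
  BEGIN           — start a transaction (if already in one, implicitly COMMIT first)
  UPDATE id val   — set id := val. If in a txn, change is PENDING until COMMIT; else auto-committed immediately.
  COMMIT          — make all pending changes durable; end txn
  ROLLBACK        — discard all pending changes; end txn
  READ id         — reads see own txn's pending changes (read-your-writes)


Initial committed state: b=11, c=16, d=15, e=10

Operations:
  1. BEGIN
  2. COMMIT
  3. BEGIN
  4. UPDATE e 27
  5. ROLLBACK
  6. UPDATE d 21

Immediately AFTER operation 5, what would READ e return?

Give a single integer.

Initial committed: {b=11, c=16, d=15, e=10}
Op 1: BEGIN: in_txn=True, pending={}
Op 2: COMMIT: merged [] into committed; committed now {b=11, c=16, d=15, e=10}
Op 3: BEGIN: in_txn=True, pending={}
Op 4: UPDATE e=27 (pending; pending now {e=27})
Op 5: ROLLBACK: discarded pending ['e']; in_txn=False
After op 5: visible(e) = 10 (pending={}, committed={b=11, c=16, d=15, e=10})

Answer: 10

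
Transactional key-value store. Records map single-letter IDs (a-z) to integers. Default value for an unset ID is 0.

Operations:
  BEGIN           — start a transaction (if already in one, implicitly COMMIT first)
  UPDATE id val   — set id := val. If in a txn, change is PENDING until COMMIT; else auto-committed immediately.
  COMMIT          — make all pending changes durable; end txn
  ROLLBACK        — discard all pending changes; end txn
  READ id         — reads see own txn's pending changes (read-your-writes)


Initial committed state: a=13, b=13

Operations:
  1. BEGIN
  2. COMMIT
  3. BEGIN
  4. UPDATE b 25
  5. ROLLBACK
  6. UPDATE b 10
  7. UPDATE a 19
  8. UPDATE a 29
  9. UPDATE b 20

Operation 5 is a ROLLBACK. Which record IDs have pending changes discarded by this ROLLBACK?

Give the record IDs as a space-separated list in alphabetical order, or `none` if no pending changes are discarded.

Answer: b

Derivation:
Initial committed: {a=13, b=13}
Op 1: BEGIN: in_txn=True, pending={}
Op 2: COMMIT: merged [] into committed; committed now {a=13, b=13}
Op 3: BEGIN: in_txn=True, pending={}
Op 4: UPDATE b=25 (pending; pending now {b=25})
Op 5: ROLLBACK: discarded pending ['b']; in_txn=False
Op 6: UPDATE b=10 (auto-commit; committed b=10)
Op 7: UPDATE a=19 (auto-commit; committed a=19)
Op 8: UPDATE a=29 (auto-commit; committed a=29)
Op 9: UPDATE b=20 (auto-commit; committed b=20)
ROLLBACK at op 5 discards: ['b']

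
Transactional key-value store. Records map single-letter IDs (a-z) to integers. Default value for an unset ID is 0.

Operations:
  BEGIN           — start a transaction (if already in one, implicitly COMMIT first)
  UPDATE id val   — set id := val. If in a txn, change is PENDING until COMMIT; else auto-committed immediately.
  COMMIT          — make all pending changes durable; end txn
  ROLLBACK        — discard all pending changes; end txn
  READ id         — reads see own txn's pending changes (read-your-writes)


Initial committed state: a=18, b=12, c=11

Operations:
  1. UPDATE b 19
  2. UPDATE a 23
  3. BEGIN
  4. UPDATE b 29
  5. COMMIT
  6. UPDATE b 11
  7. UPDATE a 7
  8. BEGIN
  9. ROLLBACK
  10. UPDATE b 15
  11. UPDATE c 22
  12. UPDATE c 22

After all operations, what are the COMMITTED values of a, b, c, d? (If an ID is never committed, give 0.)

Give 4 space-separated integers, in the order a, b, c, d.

Initial committed: {a=18, b=12, c=11}
Op 1: UPDATE b=19 (auto-commit; committed b=19)
Op 2: UPDATE a=23 (auto-commit; committed a=23)
Op 3: BEGIN: in_txn=True, pending={}
Op 4: UPDATE b=29 (pending; pending now {b=29})
Op 5: COMMIT: merged ['b'] into committed; committed now {a=23, b=29, c=11}
Op 6: UPDATE b=11 (auto-commit; committed b=11)
Op 7: UPDATE a=7 (auto-commit; committed a=7)
Op 8: BEGIN: in_txn=True, pending={}
Op 9: ROLLBACK: discarded pending []; in_txn=False
Op 10: UPDATE b=15 (auto-commit; committed b=15)
Op 11: UPDATE c=22 (auto-commit; committed c=22)
Op 12: UPDATE c=22 (auto-commit; committed c=22)
Final committed: {a=7, b=15, c=22}

Answer: 7 15 22 0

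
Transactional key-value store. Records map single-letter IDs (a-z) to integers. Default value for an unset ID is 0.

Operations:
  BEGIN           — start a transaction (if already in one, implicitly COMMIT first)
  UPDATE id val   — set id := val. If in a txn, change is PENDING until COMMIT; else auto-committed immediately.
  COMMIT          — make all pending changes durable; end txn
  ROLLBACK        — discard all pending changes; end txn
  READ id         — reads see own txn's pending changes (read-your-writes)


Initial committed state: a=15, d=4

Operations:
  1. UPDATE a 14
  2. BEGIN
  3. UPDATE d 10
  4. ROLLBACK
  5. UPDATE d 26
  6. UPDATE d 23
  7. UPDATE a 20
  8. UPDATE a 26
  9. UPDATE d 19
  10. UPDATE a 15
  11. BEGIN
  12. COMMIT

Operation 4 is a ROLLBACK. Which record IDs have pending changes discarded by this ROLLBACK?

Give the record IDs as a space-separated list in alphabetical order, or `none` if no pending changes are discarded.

Initial committed: {a=15, d=4}
Op 1: UPDATE a=14 (auto-commit; committed a=14)
Op 2: BEGIN: in_txn=True, pending={}
Op 3: UPDATE d=10 (pending; pending now {d=10})
Op 4: ROLLBACK: discarded pending ['d']; in_txn=False
Op 5: UPDATE d=26 (auto-commit; committed d=26)
Op 6: UPDATE d=23 (auto-commit; committed d=23)
Op 7: UPDATE a=20 (auto-commit; committed a=20)
Op 8: UPDATE a=26 (auto-commit; committed a=26)
Op 9: UPDATE d=19 (auto-commit; committed d=19)
Op 10: UPDATE a=15 (auto-commit; committed a=15)
Op 11: BEGIN: in_txn=True, pending={}
Op 12: COMMIT: merged [] into committed; committed now {a=15, d=19}
ROLLBACK at op 4 discards: ['d']

Answer: d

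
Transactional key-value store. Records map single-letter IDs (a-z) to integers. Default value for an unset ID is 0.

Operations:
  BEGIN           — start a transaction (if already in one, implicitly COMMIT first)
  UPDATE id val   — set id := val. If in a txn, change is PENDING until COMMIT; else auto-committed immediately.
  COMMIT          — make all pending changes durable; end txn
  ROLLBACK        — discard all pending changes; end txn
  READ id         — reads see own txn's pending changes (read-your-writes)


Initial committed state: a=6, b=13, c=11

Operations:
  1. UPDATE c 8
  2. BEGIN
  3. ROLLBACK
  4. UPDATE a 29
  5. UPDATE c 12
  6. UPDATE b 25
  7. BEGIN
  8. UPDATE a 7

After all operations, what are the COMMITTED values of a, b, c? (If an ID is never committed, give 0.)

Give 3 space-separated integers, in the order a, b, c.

Answer: 29 25 12

Derivation:
Initial committed: {a=6, b=13, c=11}
Op 1: UPDATE c=8 (auto-commit; committed c=8)
Op 2: BEGIN: in_txn=True, pending={}
Op 3: ROLLBACK: discarded pending []; in_txn=False
Op 4: UPDATE a=29 (auto-commit; committed a=29)
Op 5: UPDATE c=12 (auto-commit; committed c=12)
Op 6: UPDATE b=25 (auto-commit; committed b=25)
Op 7: BEGIN: in_txn=True, pending={}
Op 8: UPDATE a=7 (pending; pending now {a=7})
Final committed: {a=29, b=25, c=12}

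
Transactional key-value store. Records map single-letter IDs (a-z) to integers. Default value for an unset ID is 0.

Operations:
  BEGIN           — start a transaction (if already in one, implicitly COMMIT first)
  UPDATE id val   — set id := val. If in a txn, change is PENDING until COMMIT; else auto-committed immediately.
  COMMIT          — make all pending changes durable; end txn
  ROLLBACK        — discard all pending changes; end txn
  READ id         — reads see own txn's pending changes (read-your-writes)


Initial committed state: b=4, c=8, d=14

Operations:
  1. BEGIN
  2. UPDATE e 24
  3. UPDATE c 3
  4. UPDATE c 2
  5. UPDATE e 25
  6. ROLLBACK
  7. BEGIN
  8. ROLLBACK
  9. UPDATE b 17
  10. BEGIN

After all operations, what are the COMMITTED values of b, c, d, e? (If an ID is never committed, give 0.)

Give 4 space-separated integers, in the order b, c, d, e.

Initial committed: {b=4, c=8, d=14}
Op 1: BEGIN: in_txn=True, pending={}
Op 2: UPDATE e=24 (pending; pending now {e=24})
Op 3: UPDATE c=3 (pending; pending now {c=3, e=24})
Op 4: UPDATE c=2 (pending; pending now {c=2, e=24})
Op 5: UPDATE e=25 (pending; pending now {c=2, e=25})
Op 6: ROLLBACK: discarded pending ['c', 'e']; in_txn=False
Op 7: BEGIN: in_txn=True, pending={}
Op 8: ROLLBACK: discarded pending []; in_txn=False
Op 9: UPDATE b=17 (auto-commit; committed b=17)
Op 10: BEGIN: in_txn=True, pending={}
Final committed: {b=17, c=8, d=14}

Answer: 17 8 14 0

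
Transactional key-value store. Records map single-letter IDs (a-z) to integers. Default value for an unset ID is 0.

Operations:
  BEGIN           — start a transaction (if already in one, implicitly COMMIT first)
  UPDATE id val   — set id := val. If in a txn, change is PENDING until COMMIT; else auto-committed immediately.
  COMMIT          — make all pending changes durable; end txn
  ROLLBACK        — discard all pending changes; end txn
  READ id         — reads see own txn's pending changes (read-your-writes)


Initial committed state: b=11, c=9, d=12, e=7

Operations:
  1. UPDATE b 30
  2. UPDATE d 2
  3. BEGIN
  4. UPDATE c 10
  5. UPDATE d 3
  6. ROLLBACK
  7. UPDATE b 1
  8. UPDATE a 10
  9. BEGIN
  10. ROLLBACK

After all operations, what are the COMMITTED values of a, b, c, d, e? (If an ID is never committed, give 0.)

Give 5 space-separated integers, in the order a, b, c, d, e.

Initial committed: {b=11, c=9, d=12, e=7}
Op 1: UPDATE b=30 (auto-commit; committed b=30)
Op 2: UPDATE d=2 (auto-commit; committed d=2)
Op 3: BEGIN: in_txn=True, pending={}
Op 4: UPDATE c=10 (pending; pending now {c=10})
Op 5: UPDATE d=3 (pending; pending now {c=10, d=3})
Op 6: ROLLBACK: discarded pending ['c', 'd']; in_txn=False
Op 7: UPDATE b=1 (auto-commit; committed b=1)
Op 8: UPDATE a=10 (auto-commit; committed a=10)
Op 9: BEGIN: in_txn=True, pending={}
Op 10: ROLLBACK: discarded pending []; in_txn=False
Final committed: {a=10, b=1, c=9, d=2, e=7}

Answer: 10 1 9 2 7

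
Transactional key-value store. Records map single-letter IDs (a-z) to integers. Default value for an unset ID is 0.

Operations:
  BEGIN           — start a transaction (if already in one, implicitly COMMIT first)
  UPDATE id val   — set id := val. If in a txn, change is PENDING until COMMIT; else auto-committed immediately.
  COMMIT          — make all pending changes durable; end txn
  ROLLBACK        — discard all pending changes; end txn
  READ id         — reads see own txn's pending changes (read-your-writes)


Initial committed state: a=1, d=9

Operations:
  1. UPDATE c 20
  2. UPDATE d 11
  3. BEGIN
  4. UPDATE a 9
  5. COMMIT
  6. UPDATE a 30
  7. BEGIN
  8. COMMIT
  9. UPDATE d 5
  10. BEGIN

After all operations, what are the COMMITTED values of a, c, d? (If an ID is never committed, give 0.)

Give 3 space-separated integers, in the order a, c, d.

Answer: 30 20 5

Derivation:
Initial committed: {a=1, d=9}
Op 1: UPDATE c=20 (auto-commit; committed c=20)
Op 2: UPDATE d=11 (auto-commit; committed d=11)
Op 3: BEGIN: in_txn=True, pending={}
Op 4: UPDATE a=9 (pending; pending now {a=9})
Op 5: COMMIT: merged ['a'] into committed; committed now {a=9, c=20, d=11}
Op 6: UPDATE a=30 (auto-commit; committed a=30)
Op 7: BEGIN: in_txn=True, pending={}
Op 8: COMMIT: merged [] into committed; committed now {a=30, c=20, d=11}
Op 9: UPDATE d=5 (auto-commit; committed d=5)
Op 10: BEGIN: in_txn=True, pending={}
Final committed: {a=30, c=20, d=5}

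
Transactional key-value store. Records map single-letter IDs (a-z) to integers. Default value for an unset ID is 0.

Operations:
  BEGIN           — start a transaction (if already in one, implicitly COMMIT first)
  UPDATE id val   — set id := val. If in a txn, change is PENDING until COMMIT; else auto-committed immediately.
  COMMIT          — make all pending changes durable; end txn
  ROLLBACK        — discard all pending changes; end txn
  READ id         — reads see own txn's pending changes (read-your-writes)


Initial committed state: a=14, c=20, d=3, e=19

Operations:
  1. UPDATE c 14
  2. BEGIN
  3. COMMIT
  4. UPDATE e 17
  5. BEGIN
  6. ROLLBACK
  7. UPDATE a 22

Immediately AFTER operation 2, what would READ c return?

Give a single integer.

Answer: 14

Derivation:
Initial committed: {a=14, c=20, d=3, e=19}
Op 1: UPDATE c=14 (auto-commit; committed c=14)
Op 2: BEGIN: in_txn=True, pending={}
After op 2: visible(c) = 14 (pending={}, committed={a=14, c=14, d=3, e=19})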